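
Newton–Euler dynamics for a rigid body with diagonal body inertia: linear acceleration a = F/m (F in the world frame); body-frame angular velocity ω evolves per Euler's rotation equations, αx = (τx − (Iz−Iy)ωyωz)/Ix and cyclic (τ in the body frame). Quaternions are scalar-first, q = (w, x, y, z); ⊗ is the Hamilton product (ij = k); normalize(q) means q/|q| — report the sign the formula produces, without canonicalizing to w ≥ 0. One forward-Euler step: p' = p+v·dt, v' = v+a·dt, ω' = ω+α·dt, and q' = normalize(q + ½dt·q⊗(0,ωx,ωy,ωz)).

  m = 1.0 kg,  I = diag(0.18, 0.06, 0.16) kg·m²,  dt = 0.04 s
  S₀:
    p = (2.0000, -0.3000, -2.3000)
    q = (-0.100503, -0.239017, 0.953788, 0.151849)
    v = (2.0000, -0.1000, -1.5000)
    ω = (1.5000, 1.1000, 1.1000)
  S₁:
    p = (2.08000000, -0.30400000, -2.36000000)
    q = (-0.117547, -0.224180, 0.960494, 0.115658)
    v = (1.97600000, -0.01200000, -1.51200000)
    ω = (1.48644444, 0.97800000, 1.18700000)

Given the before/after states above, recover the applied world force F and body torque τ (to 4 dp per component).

F = (-0.6000, 2.2000, -0.3000)
τ = (0.0600, -0.1500, 0.1500)

Δv = v₁−v₀ = (-0.02400000, 0.08800000, -0.01200000)
m·(v₁−v₀)/dt = (-0.6000, 2.2000, -0.3000)
Δω = ω₁−ω₀ = (-0.01355556, -0.12200000, 0.08700000)
precession coupling = (0.1210, 0.0330, -0.1980)
τ = I·(Δω/dt) + ω₀×(Iω₀) = (0.0600, -0.1500, 0.1500)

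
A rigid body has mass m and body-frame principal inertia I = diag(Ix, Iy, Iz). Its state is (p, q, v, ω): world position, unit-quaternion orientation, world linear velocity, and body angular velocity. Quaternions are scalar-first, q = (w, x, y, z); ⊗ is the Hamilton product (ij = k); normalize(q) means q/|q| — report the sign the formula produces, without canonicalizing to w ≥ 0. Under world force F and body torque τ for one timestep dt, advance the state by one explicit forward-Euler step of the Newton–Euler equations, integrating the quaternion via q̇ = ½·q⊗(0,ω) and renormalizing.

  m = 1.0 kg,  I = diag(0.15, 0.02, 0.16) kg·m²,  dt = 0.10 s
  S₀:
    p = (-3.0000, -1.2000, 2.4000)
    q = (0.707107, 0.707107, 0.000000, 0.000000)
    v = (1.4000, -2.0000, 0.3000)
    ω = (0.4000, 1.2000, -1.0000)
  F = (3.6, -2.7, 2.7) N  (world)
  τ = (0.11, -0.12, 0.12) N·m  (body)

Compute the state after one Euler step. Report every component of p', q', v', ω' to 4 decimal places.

(τ − ω×Iω)/I = (1.8533, -6.2000, 1.1400)
new body rate ω' = (0.5853, 0.5800, -0.8860)
q⊗(0,ω) = (-0.2828428, 0.2828428, 1.5556354, 0.1414214)
q' = normalize(q + ½dt·q⊗(0,ω)) = (0.6907, 0.7189, 0.0775, 0.0070)
a = (3.6000, -2.7000, 2.7000)
new position p' = (-2.8600, -1.4000, 2.4300)
v' = v + a·dt = (1.7600, -2.2700, 0.5700)

p' = (-2.8600, -1.4000, 2.4300)
q' = (0.6907, 0.7189, 0.0775, 0.0070)
v' = (1.7600, -2.2700, 0.5700)
ω' = (0.5853, 0.5800, -0.8860)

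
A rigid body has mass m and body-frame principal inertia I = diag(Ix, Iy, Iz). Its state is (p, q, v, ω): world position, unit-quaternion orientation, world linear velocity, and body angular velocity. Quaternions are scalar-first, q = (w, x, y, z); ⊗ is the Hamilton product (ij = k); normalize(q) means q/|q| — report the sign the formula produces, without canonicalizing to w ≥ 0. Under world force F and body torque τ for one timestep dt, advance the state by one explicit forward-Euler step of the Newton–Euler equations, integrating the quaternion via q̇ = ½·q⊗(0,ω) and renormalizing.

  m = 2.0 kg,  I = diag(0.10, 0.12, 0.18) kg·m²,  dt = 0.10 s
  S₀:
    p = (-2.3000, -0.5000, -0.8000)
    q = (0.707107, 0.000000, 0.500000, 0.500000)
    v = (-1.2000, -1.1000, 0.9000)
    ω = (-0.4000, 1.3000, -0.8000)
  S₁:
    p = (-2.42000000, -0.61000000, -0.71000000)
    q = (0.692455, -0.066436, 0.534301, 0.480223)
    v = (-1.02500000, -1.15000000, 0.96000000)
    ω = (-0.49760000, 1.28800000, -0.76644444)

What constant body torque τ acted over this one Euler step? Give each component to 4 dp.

τ = (-0.1600, -0.0400, 0.0500)

Δω = ω₁−ω₀ = (-0.09760000, -0.01200000, 0.03355556)
applied torque τ = (-0.1600, -0.0400, 0.0500)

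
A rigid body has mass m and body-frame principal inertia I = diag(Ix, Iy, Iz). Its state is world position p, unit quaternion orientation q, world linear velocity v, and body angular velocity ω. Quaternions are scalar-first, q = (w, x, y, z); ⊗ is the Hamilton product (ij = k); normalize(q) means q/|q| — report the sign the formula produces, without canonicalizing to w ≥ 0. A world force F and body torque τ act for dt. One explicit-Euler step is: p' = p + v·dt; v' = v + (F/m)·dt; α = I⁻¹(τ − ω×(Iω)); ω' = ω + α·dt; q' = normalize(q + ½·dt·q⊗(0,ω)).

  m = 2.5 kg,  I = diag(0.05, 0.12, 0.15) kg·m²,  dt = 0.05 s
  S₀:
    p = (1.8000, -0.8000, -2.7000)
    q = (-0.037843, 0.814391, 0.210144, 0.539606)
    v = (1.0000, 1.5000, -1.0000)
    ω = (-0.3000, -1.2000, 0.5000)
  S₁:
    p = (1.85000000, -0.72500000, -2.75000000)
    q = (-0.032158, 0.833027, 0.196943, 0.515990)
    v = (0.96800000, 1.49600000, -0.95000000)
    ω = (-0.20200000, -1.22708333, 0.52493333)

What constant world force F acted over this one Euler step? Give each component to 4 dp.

velocity change Δv = (-0.03200000, -0.00400000, 0.05000000)
m·(v₁−v₀)/dt = (-1.6000, -0.2000, 2.5000)

F = (-1.6000, -0.2000, 2.5000)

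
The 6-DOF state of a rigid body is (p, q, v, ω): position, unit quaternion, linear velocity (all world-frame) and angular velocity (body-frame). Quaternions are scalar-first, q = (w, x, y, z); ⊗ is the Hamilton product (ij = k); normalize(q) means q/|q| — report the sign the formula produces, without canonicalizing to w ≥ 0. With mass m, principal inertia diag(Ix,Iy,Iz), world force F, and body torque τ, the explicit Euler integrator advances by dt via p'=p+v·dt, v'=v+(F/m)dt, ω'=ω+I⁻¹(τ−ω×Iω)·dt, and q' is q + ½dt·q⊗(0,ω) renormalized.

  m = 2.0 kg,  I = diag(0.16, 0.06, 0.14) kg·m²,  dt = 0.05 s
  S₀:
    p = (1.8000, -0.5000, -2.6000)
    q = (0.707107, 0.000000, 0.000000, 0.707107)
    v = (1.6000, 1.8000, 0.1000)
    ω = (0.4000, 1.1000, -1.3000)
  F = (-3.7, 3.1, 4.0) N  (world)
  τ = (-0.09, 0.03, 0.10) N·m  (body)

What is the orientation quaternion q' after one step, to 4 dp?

2q̇ = q⊗(0,ω) = (0.9192391, -0.4949749, 1.0606605, -0.9192391)
q + ½dt·q⊗(0,ω), renormalized = (0.7294, -0.0124, 0.0265, 0.6835)

q' = (0.7294, -0.0124, 0.0265, 0.6835)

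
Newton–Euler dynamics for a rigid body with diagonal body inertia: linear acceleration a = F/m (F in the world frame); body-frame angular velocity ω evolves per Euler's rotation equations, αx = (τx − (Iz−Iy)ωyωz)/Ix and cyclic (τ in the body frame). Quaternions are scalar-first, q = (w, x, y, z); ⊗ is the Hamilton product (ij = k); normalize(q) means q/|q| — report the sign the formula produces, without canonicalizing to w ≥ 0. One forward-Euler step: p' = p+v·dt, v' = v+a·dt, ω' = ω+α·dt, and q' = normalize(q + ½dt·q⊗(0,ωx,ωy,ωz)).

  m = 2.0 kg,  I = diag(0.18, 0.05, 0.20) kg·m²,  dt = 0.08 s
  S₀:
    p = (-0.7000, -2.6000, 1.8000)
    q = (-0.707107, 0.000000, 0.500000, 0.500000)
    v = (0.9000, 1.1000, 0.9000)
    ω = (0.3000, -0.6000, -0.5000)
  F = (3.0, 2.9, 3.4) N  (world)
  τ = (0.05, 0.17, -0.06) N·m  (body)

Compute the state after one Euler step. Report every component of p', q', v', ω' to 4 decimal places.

p' = (-0.6280, -2.5120, 1.8720)
q' = (-0.6847, -0.0065, 0.5227, 0.5079)
v' = (1.0200, 1.2160, 1.0360)
ω' = (0.3022, -0.3328, -0.5334)

linear accel F/m = (1.5000, 1.4500, 1.7000)
p' = p + v·dt = (-0.6280, -2.5120, 1.8720)
v + (F/m)dt = (1.0200, 1.2160, 1.0360)
ω×(Iω) gyroscopic = (0.0450, 0.0030, 0.0234)
α = I⁻¹(τ − ω×Iω) = (0.0278, 3.3400, -0.4170)
ω' = ω + α·dt = (0.3022, -0.3328, -0.5334)
q⊗(0,ω) = (0.5500000, -0.1621321, 0.5742642, 0.2035535)
q + ½dt·q⊗(0,ω), renormalized = (-0.6847, -0.0065, 0.5227, 0.5079)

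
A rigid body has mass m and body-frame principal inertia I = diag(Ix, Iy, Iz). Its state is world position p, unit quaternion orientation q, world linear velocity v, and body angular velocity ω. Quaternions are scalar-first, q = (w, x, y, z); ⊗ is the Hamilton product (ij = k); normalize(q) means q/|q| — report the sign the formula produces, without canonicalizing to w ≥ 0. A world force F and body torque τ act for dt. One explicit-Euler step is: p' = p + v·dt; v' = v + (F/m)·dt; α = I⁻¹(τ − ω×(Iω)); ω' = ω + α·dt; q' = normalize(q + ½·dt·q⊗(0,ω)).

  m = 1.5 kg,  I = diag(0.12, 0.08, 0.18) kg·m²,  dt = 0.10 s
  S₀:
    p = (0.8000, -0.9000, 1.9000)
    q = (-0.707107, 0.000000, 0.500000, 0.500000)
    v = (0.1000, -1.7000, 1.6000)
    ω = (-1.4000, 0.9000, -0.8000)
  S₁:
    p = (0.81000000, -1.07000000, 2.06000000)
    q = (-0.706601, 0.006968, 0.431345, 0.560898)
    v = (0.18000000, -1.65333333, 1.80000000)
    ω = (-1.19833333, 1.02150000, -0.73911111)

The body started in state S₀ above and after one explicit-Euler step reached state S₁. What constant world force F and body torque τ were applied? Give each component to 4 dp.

F = (1.2000, 0.7000, 3.0000)
τ = (0.1700, 0.0300, 0.1600)

Δω = ω₁−ω₀ = (0.20166667, 0.12150000, 0.06088889)
I·α + gyro = (0.1700, 0.0300, 0.1600)
v₁ − v₀ = (0.08000000, 0.04666667, 0.20000000)
F = m·Δv/dt = (1.2000, 0.7000, 3.0000)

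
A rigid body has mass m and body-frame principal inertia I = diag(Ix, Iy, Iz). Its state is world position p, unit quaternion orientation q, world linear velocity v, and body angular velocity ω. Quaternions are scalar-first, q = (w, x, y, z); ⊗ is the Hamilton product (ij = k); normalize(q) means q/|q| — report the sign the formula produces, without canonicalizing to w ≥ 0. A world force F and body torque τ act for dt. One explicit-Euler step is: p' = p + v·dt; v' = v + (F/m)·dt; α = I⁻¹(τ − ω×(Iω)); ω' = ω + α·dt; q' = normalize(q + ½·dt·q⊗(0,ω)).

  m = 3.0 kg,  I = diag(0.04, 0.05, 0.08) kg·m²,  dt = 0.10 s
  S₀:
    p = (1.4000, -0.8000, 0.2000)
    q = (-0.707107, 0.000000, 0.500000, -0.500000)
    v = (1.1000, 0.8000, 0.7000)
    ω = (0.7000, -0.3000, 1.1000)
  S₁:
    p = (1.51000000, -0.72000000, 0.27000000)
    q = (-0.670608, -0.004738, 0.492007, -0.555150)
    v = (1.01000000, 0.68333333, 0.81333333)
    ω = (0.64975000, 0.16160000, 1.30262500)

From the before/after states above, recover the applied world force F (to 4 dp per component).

F = (-2.7000, -3.5000, 3.4000)

Δv = v₁−v₀ = (-0.09000000, -0.11666667, 0.11333333)
applied force F = (-2.7000, -3.5000, 3.4000)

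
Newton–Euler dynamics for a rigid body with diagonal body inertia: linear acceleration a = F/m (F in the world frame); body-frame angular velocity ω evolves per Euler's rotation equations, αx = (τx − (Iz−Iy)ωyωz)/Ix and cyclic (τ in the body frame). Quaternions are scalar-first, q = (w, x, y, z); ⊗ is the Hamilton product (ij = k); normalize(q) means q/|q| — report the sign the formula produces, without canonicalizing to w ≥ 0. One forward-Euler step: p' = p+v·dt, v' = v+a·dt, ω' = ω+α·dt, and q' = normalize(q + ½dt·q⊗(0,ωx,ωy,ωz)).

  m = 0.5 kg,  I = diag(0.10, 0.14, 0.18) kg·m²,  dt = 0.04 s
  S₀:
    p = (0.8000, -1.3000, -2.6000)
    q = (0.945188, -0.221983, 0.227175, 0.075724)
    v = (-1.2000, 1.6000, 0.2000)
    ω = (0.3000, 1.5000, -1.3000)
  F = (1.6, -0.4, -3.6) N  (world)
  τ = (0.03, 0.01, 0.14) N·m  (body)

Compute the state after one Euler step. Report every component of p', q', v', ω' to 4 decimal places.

p + v·dt = (0.7520, -1.2360, -2.5920)
v + (F/m)dt = (-1.0720, 1.5680, -0.0880)
angular accel α = (1.0800, -0.1514, 0.6778)
ω' = ω + α·dt = (0.3432, 1.4939, -1.2729)
q⊗(0,ω) = (-0.1757264, -0.1253571, 1.1519213, -1.6298714)
q' = normalize(q + ½dt·q⊗(0,ω)) = (0.9409, -0.2243, 0.2500, 0.0431)

p' = (0.7520, -1.2360, -2.5920)
q' = (0.9409, -0.2243, 0.2500, 0.0431)
v' = (-1.0720, 1.5680, -0.0880)
ω' = (0.3432, 1.4939, -1.2729)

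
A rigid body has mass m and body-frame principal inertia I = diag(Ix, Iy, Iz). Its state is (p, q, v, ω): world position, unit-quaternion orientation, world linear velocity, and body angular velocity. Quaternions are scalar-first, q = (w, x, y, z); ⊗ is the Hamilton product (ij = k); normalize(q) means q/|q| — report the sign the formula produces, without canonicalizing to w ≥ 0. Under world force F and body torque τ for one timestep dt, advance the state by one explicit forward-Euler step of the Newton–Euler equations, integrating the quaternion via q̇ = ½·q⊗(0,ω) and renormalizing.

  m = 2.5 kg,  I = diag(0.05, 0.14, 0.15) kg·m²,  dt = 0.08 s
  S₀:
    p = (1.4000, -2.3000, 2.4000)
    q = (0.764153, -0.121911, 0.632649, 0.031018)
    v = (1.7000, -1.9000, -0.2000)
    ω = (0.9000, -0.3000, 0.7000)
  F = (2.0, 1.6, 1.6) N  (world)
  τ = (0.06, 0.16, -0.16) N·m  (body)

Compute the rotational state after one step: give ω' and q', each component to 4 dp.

ω' = (0.9994, -0.1726, 0.6276)
q' = (0.7744, -0.0762, 0.6273, 0.0311)

ω×(Iω) gyroscopic = (-0.0021, -0.0630, -0.0243)
(τ − ω×Iω)/I = (1.2420, 1.5929, -0.9047)
ω' = ω + α·dt = (0.9994, -0.1726, 0.6276)
2q̇ = q⊗(0,ω) = (0.2778020, 1.1398974, -0.1159920, 0.0020963)
updated quaternion q' = (0.7744, -0.0762, 0.6273, 0.0311)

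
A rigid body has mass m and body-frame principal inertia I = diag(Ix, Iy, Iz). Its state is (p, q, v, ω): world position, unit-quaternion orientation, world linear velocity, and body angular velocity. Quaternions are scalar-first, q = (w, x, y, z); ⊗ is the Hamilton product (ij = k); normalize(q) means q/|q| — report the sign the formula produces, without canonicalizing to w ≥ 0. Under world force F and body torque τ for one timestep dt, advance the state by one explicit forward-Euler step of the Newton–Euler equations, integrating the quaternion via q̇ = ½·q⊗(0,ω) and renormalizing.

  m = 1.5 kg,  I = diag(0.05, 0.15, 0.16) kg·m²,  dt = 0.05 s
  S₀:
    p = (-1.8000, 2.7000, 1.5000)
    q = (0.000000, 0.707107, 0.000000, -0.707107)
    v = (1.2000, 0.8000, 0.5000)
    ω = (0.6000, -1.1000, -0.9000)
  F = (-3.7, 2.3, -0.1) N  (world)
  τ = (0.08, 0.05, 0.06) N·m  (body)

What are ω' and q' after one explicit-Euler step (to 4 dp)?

ω' = (0.6701, -1.1031, -0.8606)
q' = (-0.0265, 0.6872, 0.0053, -0.7260)

(τ − ω×Iω)/I = (1.4020, -0.0627, 0.7875)
new body rate ω' = (0.6701, -1.1031, -0.8606)
q⊗(0,ω) = (-1.0606605, -0.7778177, 0.2121321, -0.7778177)
q + ½dt·q⊗(0,ω), renormalized = (-0.0265, 0.6872, 0.0053, -0.7260)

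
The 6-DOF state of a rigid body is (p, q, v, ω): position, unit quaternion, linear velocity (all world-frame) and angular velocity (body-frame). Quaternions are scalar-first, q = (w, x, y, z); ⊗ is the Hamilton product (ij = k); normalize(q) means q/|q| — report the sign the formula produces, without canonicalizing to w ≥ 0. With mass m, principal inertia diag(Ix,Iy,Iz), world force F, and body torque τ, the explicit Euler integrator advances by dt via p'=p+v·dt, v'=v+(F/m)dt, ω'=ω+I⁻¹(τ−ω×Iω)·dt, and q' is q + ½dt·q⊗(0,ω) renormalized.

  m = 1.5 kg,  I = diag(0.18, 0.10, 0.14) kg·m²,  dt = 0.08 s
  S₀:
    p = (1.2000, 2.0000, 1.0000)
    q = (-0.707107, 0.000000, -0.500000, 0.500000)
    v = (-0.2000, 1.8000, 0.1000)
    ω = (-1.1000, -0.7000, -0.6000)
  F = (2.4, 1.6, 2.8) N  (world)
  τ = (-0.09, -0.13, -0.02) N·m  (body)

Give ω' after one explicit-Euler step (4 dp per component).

ω' = (-1.1475, -0.8251, -0.5762)

α = I⁻¹(τ − ω×Iω) = (-0.5933, -1.5640, 0.2971)
ω + α·dt = (-1.1475, -0.8251, -0.5762)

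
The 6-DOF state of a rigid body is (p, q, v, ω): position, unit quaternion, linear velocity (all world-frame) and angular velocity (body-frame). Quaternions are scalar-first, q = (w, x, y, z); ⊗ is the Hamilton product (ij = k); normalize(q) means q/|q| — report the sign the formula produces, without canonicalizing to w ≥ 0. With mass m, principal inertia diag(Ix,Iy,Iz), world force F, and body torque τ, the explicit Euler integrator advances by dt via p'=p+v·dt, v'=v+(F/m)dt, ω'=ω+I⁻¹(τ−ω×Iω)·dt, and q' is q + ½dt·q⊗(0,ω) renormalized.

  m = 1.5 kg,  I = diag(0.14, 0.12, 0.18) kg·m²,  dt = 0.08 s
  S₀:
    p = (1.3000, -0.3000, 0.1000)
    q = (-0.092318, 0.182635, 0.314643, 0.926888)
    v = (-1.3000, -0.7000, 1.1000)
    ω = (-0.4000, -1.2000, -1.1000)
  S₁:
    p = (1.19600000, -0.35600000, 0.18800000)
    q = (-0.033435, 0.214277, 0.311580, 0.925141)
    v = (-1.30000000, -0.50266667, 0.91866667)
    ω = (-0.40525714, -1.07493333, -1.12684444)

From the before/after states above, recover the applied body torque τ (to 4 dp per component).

τ = (0.0700, 0.1700, -0.0700)

rate change Δω = (-0.00525714, 0.12506667, -0.02684444)
τ = I·(Δω/dt) + ω₀×(Iω₀) = (0.0700, 0.1700, -0.0700)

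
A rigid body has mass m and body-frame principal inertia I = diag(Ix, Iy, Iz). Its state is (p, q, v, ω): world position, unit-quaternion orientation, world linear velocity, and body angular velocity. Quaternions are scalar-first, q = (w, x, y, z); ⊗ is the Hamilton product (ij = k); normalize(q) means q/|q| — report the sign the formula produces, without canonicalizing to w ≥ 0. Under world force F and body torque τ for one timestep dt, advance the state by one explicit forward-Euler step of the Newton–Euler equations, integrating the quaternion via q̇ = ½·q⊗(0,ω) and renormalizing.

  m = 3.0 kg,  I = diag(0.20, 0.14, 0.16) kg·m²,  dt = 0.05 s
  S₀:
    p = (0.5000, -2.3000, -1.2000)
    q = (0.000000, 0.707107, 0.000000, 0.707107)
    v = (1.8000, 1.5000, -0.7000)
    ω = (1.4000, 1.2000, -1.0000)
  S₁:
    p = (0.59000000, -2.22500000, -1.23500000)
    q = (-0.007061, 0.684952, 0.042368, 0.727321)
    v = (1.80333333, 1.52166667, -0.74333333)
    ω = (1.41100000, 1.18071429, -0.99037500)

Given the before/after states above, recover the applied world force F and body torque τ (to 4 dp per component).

F = (0.2000, 1.3000, -2.6000)
τ = (0.0200, -0.1100, -0.0700)

v₁ − v₀ = (0.00333333, 0.02166667, -0.04333333)
F = m·Δv/dt = (0.2000, 1.3000, -2.6000)
rate change Δω = (0.01100000, -0.01928571, 0.00962500)
gyro term ω₀×Iω₀ = (-0.0240, -0.0560, -0.1008)
I·α + gyro = (0.0200, -0.1100, -0.0700)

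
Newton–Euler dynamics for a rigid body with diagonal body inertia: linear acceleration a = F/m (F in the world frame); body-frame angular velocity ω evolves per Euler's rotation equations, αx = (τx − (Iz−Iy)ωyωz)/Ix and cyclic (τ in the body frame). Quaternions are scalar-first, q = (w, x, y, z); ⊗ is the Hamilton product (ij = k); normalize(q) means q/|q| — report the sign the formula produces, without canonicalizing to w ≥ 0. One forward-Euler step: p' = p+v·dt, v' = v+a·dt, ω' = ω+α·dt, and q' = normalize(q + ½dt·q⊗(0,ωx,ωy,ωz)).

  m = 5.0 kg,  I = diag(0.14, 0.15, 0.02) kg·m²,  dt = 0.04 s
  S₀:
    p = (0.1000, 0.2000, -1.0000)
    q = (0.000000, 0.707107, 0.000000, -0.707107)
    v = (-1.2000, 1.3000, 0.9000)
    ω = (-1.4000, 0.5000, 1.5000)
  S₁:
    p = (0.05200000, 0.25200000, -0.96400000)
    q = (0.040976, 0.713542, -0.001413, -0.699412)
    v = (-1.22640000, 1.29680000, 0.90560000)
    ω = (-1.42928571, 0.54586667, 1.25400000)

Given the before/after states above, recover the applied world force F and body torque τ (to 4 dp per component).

velocity change Δv = (-0.02640000, -0.00320000, 0.00560000)
m·(v₁−v₀)/dt = (-3.3000, -0.4000, 0.7000)
ω₁ − ω₀ = (-0.02928571, 0.04586667, -0.24600000)
ω₀×(Iω₀) = (-0.0975, -0.2520, -0.0070)
τ = I·(Δω/dt) + ω₀×(Iω₀) = (-0.2000, -0.0800, -0.1300)

F = (-3.3000, -0.4000, 0.7000)
τ = (-0.2000, -0.0800, -0.1300)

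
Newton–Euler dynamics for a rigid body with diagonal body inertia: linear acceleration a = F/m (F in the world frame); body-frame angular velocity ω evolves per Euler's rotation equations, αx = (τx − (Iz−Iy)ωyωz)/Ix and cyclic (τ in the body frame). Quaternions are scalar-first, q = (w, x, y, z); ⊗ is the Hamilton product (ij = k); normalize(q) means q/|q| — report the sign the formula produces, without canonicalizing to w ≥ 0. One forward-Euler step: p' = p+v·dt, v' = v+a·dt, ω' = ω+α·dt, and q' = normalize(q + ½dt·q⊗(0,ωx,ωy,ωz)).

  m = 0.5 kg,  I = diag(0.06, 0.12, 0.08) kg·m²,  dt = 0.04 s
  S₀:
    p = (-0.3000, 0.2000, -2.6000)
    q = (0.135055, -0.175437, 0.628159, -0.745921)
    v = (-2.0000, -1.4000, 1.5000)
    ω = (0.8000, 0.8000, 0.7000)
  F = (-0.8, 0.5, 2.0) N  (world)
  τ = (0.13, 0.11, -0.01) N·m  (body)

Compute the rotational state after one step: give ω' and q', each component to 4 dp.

(τ − ω×Iω)/I = (2.5400, 1.0100, -0.6050)
ω' = ω + α·dt = (0.9016, 0.8404, 0.6758)
Hamilton product q⊗(0,ω) = (0.1599671, 1.1444921, -0.3658869, -0.5483383)
q + ½dt·q⊗(0,ω), renormalized = (0.1382, -0.1525, 0.6206, -0.7566)

ω' = (0.9016, 0.8404, 0.6758)
q' = (0.1382, -0.1525, 0.6206, -0.7566)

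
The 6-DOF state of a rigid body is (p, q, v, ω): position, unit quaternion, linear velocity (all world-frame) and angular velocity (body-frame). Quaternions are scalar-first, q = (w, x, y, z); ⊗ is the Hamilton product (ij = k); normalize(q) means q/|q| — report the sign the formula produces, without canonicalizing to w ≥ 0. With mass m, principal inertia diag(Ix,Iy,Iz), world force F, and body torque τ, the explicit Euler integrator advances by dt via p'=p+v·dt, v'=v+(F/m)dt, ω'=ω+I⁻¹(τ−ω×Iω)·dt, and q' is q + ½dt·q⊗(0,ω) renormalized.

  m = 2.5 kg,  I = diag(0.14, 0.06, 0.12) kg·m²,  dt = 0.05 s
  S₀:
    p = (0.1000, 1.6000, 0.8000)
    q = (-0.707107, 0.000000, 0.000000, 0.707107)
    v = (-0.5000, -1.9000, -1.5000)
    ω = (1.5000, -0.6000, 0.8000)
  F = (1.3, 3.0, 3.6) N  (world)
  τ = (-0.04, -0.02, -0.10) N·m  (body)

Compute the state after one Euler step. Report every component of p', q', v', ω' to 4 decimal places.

p' = (0.0750, 1.5050, 0.7250)
q' = (-0.7205, -0.0159, 0.0371, 0.6923)
v' = (-0.4740, -1.8400, -1.4280)
ω' = (1.4960, -0.6367, 0.7283)

(τ − ω×Iω)/I = (-0.0800, -0.7333, -1.4333)
new body rate ω' = (1.4960, -0.6367, 0.7283)
2q̇ = q⊗(0,ω) = (-0.5656856, -0.6363963, 1.4849247, -0.5656856)
q' = normalize(q + ½dt·q⊗(0,ω)) = (-0.7205, -0.0159, 0.0371, 0.6923)
a = (0.5200, 1.2000, 1.4400)
p' = p + v·dt = (0.0750, 1.5050, 0.7250)
v' = v + a·dt = (-0.4740, -1.8400, -1.4280)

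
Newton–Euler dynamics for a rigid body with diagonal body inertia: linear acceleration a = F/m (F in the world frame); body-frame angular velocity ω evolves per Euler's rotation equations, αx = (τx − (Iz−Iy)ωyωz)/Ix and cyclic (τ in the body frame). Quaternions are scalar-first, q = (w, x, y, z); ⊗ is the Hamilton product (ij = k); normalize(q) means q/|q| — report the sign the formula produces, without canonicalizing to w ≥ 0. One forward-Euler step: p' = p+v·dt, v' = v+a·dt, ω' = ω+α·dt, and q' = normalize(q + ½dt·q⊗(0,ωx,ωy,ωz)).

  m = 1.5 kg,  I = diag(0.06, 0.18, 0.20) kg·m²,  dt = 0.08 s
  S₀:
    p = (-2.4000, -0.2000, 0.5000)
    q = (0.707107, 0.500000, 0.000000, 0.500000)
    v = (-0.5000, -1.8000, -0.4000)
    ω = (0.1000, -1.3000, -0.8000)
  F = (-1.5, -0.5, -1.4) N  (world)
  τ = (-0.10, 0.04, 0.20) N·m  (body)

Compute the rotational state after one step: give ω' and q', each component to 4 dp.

ω×(Iω) gyroscopic = (0.0208, 0.0112, -0.0156)
(τ − ω×Iω)/I = (-2.0133, 0.1600, 1.0780)
ω' = ω + α·dt = (-0.0611, -1.2872, -0.7138)
Hamilton product q⊗(0,ω) = (0.3500000, 0.7207107, -0.4692391, -1.2156856)
q' = normalize(q + ½dt·q⊗(0,ω)) = (0.7198, 0.5278, -0.0187, 0.4505)

ω' = (-0.0611, -1.2872, -0.7138)
q' = (0.7198, 0.5278, -0.0187, 0.4505)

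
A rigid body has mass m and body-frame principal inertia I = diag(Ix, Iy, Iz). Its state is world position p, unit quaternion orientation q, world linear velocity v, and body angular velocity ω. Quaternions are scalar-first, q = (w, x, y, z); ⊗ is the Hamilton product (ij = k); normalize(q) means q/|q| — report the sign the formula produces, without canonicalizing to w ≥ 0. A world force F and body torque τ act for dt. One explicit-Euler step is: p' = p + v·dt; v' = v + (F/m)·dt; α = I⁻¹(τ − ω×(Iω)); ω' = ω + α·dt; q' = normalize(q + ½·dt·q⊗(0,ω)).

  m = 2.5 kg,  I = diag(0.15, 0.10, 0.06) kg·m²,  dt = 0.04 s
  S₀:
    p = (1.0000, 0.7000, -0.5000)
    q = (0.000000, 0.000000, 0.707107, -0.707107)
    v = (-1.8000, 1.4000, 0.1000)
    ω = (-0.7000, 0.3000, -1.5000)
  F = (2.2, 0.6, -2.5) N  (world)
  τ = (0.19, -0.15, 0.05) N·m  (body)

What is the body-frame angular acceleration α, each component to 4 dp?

precession coupling ω×(Iω) = (0.0180, 0.0945, 0.0105)
angular accel α = (1.1467, -2.4450, 0.6583)

α = (1.1467, -2.4450, 0.6583)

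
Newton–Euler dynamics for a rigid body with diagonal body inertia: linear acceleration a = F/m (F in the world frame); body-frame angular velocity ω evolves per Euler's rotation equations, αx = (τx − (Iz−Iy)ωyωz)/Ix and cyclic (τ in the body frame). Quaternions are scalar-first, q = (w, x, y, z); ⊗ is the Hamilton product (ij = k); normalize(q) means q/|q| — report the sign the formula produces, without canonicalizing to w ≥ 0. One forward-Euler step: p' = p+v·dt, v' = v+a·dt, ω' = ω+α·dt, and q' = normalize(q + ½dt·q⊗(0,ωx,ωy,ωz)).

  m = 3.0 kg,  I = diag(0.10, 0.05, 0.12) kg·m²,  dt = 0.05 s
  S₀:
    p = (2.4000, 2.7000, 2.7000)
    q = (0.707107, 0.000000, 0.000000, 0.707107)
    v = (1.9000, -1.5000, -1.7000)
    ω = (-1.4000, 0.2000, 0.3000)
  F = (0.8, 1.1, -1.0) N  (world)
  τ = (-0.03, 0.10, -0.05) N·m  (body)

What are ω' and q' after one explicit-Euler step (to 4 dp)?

(τ − ω×Iω)/I = (-0.3420, 1.8320, -0.5333)
new body rate ω' = (-1.4171, 0.2916, 0.2733)
q⊗(0,ω) = (-0.2121321, -1.1313712, -0.8485284, 0.2121321)
updated quaternion q' = (0.7013, -0.0283, -0.0212, 0.7119)

ω' = (-1.4171, 0.2916, 0.2733)
q' = (0.7013, -0.0283, -0.0212, 0.7119)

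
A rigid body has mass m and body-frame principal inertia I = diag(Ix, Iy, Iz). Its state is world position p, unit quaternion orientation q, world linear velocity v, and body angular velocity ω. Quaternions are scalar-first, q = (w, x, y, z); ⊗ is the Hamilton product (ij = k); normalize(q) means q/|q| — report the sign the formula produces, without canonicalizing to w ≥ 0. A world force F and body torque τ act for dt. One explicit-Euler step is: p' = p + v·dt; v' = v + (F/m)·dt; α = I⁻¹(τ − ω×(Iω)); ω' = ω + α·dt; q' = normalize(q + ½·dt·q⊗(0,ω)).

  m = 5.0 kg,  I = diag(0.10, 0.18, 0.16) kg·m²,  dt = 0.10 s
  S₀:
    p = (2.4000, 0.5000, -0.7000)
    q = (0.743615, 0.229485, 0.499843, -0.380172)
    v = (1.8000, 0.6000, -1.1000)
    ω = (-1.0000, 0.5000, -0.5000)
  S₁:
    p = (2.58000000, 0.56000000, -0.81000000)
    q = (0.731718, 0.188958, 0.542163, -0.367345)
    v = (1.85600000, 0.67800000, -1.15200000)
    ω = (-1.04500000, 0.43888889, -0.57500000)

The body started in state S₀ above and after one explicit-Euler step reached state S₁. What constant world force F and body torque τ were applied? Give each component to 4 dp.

velocity change Δv = (0.05600000, 0.07800000, -0.05200000)
applied force F = (2.8000, 3.9000, -2.6000)
Δω = ω₁−ω₀ = (-0.04500000, -0.06111111, -0.07500000)
I·α + gyro = (-0.0400, -0.1400, -0.1600)

F = (2.8000, 3.9000, -2.6000)
τ = (-0.0400, -0.1400, -0.1600)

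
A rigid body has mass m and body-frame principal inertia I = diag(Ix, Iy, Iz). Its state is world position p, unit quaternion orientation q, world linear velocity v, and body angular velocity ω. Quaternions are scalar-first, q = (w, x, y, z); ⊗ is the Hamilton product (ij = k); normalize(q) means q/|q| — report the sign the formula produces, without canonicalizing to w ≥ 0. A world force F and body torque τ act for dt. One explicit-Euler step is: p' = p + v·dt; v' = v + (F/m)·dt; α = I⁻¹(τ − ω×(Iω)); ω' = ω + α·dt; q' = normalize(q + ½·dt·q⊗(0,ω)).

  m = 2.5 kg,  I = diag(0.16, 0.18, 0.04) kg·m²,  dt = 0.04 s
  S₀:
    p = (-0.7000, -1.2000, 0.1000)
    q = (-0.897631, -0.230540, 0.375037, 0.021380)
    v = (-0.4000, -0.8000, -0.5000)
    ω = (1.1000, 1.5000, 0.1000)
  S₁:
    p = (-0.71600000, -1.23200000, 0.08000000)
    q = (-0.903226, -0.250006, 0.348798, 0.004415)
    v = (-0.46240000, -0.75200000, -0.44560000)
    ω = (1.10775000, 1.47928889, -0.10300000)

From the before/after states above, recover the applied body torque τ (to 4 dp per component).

rate change Δω = (0.00775000, -0.02071111, -0.20300000)
gyro term ω₀×Iω₀ = (-0.0210, 0.0132, 0.0330)
I·α + gyro = (0.0100, -0.0800, -0.1700)

τ = (0.0100, -0.0800, -0.1700)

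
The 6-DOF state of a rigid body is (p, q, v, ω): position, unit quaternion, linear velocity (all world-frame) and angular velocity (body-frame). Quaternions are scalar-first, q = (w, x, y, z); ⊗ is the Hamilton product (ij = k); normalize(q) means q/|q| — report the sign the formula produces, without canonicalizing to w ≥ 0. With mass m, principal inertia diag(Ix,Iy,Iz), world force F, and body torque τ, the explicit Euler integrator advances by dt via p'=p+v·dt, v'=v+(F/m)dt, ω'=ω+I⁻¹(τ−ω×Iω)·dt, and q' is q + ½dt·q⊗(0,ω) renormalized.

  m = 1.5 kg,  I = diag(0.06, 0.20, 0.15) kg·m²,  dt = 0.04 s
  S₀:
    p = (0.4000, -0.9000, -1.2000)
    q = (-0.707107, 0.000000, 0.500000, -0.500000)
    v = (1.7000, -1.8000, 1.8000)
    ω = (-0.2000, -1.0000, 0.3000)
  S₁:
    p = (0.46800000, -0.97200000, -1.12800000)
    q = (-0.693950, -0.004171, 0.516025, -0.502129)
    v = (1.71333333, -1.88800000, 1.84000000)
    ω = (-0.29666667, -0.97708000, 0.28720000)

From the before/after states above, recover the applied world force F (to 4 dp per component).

Δv = v₁−v₀ = (0.01333333, -0.08800000, 0.04000000)
applied force F = (0.5000, -3.3000, 1.5000)

F = (0.5000, -3.3000, 1.5000)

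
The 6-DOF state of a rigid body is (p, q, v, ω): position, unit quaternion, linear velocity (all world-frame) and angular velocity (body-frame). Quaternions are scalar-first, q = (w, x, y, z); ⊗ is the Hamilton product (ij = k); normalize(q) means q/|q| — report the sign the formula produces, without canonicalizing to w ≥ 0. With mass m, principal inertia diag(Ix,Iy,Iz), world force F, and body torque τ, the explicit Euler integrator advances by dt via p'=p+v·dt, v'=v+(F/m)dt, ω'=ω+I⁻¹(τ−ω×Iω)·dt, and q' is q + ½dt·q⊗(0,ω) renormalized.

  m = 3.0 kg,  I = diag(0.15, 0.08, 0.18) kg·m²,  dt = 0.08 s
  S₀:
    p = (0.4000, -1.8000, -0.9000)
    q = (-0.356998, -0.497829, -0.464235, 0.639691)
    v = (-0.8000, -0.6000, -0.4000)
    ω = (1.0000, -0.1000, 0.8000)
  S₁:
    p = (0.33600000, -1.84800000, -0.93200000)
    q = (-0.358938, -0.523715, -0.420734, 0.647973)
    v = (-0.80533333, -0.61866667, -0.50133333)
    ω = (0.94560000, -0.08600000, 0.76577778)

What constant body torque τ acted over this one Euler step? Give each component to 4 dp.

τ = (-0.1100, -0.0100, -0.0700)

ω₁ − ω₀ = (-0.05440000, 0.01400000, -0.03422222)
I·α + gyro = (-0.1100, -0.0100, -0.0700)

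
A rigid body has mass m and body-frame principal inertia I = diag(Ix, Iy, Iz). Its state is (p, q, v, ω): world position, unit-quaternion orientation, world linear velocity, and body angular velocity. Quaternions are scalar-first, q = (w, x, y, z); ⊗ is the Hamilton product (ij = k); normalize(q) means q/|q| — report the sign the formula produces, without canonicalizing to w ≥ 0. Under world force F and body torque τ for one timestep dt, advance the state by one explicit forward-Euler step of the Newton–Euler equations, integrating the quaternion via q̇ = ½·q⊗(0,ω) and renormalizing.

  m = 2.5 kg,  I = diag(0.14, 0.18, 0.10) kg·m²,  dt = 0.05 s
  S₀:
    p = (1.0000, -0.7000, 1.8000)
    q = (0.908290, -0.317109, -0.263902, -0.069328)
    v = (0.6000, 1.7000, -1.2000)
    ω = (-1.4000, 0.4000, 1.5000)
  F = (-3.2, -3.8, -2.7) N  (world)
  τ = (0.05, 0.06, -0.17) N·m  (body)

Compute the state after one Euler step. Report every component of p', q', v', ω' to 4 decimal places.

a = F/m = (-1.2800, -1.5200, -1.0800)
new position p' = (1.0300, -0.6150, 1.7400)
v + (F/m)dt = (0.5360, 1.6240, -1.2540)
gyro term ω×Iω = (-0.0480, -0.0840, -0.0224)
angular accel α = (0.7000, 0.8000, -1.4760)
ω + α·dt = (-1.3650, 0.4400, 1.4262)
q⊗(0,ω) = (-0.2343998, -1.6397278, 0.9360387, 0.8661286)
q + ½dt·q⊗(0,ω), renormalized = (0.9012, -0.3576, -0.2402, -0.0476)

p' = (1.0300, -0.6150, 1.7400)
q' = (0.9012, -0.3576, -0.2402, -0.0476)
v' = (0.5360, 1.6240, -1.2540)
ω' = (-1.3650, 0.4400, 1.4262)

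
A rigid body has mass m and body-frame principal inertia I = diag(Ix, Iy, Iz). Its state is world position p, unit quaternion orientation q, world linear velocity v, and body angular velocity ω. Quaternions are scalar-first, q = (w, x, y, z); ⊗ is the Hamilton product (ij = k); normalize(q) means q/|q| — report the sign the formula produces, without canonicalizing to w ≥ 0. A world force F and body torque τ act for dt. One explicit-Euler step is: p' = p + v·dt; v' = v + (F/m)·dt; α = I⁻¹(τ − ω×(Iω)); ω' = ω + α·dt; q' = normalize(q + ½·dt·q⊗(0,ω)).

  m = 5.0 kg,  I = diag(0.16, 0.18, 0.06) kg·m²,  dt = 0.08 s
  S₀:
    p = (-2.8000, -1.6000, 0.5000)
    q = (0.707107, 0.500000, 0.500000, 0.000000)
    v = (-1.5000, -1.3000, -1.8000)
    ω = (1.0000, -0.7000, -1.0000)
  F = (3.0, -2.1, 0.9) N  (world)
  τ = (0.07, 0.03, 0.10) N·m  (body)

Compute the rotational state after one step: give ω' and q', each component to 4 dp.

ω×(Iω) gyroscopic = (-0.0840, -0.1000, -0.0140)
angular accel α = (0.9625, 0.7222, 1.9000)
new body rate ω' = (1.0770, -0.6422, -0.8480)
2q̇ = q⊗(0,ω) = (-0.1500000, 0.2071070, 0.0050251, -1.5571070)
q + ½dt·q⊗(0,ω), renormalized = (0.6997, 0.5073, 0.4992, -0.0622)

ω' = (1.0770, -0.6422, -0.8480)
q' = (0.6997, 0.5073, 0.4992, -0.0622)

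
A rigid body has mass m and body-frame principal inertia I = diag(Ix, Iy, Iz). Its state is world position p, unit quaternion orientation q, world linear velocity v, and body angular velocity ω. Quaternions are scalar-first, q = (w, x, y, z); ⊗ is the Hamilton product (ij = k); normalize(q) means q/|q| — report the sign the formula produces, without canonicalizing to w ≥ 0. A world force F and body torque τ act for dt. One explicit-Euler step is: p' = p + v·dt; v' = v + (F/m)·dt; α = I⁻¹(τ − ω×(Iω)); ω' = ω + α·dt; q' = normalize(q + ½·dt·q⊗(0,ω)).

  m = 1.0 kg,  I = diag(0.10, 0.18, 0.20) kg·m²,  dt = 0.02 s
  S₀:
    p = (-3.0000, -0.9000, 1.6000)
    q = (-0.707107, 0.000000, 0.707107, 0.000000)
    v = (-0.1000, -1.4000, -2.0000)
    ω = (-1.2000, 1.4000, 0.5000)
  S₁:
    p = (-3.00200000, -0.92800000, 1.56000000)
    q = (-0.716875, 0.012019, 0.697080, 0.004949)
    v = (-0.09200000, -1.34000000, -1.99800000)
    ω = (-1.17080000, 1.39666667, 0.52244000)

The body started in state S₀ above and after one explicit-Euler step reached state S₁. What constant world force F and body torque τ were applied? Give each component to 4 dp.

F = (0.4000, 3.0000, 0.1000)
τ = (0.1600, 0.0300, 0.0900)

v₁ − v₀ = (0.00800000, 0.06000000, 0.00200000)
applied force F = (0.4000, 3.0000, 0.1000)
Δω = ω₁−ω₀ = (0.02920000, -0.00333333, 0.02244000)
precession coupling = (0.0140, 0.0600, -0.1344)
I·α + gyro = (0.1600, 0.0300, 0.0900)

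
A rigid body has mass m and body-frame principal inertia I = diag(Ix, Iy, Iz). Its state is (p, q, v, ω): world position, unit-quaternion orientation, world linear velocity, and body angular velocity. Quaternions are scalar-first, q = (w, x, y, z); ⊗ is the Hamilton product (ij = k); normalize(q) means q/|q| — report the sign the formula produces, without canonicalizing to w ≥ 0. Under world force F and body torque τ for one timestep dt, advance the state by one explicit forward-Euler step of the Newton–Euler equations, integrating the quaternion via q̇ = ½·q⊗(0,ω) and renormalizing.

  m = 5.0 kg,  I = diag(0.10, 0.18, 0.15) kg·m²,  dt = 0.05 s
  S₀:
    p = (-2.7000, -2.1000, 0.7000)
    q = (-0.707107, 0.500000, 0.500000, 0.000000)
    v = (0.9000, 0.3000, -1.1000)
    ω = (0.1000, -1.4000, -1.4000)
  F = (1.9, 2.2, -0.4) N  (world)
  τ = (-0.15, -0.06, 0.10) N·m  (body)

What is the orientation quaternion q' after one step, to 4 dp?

q' = (-0.6900, 0.4801, 0.5416, 0.0060)

Hamilton product q⊗(0,ω) = (0.6500000, -0.7707107, 1.6899498, 0.2399498)
updated quaternion q' = (-0.6900, 0.4801, 0.5416, 0.0060)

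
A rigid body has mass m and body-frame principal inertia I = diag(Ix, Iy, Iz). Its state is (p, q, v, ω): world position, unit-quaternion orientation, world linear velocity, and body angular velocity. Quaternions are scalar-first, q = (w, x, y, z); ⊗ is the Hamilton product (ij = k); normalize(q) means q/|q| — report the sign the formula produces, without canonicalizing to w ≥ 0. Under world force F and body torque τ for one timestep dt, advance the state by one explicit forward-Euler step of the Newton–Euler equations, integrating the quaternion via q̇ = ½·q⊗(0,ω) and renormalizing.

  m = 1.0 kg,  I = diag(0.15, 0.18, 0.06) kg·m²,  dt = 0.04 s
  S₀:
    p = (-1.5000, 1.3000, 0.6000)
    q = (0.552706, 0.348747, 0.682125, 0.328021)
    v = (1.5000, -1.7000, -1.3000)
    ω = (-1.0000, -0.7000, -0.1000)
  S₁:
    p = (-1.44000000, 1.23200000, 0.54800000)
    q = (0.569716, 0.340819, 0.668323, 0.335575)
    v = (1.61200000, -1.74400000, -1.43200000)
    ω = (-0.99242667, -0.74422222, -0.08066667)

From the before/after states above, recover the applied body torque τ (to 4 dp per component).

τ = (0.0200, -0.1900, 0.0500)

rate change Δω = (0.00757333, -0.04422222, 0.01933333)
τ = I·(Δω/dt) + ω₀×(Iω₀) = (0.0200, -0.1900, 0.0500)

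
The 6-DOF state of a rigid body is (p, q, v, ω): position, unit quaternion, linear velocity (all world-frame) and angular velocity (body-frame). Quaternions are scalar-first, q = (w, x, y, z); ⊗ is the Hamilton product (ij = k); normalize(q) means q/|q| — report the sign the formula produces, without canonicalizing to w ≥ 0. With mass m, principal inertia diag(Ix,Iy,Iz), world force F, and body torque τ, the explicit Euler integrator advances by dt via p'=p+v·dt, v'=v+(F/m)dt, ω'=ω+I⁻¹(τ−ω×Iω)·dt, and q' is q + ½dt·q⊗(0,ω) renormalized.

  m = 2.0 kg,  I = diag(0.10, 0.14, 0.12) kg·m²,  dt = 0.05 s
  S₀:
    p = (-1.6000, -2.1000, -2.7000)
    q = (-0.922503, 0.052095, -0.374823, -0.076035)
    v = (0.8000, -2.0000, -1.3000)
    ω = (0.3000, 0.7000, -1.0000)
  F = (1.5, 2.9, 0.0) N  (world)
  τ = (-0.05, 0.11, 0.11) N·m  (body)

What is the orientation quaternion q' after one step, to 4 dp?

q⊗(0,ω) = (0.1707126, 0.1512966, -0.6164676, 1.0714164)
updated quaternion q' = (-0.9178, 0.0558, -0.3900, -0.0492)

q' = (-0.9178, 0.0558, -0.3900, -0.0492)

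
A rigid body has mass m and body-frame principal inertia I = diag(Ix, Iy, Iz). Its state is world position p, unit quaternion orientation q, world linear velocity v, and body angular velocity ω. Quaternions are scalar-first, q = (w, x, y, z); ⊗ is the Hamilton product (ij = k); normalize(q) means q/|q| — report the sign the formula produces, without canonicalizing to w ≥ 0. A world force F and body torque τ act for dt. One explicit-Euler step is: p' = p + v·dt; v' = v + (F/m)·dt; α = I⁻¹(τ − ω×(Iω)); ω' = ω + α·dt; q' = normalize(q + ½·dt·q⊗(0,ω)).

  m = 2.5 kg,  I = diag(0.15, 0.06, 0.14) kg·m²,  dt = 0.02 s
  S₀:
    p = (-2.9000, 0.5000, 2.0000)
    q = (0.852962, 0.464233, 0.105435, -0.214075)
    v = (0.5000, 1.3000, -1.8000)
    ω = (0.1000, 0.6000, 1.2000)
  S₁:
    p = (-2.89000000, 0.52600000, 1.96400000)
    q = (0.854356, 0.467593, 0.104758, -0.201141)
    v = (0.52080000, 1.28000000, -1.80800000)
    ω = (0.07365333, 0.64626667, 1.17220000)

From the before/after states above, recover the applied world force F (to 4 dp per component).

velocity change Δv = (0.02080000, -0.02000000, -0.00800000)
m·(v₁−v₀)/dt = (2.6000, -2.5000, -1.0000)

F = (2.6000, -2.5000, -1.0000)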